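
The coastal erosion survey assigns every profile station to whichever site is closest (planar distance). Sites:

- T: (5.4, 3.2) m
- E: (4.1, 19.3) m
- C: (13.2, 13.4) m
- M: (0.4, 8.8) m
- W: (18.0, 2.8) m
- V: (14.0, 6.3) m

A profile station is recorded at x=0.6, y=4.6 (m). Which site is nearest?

M

Squared distances to each site:
T: 25.000; E: 228.340; C: 236.200; M: 17.680; W: 306.000; V: 182.450.
Minimum at M.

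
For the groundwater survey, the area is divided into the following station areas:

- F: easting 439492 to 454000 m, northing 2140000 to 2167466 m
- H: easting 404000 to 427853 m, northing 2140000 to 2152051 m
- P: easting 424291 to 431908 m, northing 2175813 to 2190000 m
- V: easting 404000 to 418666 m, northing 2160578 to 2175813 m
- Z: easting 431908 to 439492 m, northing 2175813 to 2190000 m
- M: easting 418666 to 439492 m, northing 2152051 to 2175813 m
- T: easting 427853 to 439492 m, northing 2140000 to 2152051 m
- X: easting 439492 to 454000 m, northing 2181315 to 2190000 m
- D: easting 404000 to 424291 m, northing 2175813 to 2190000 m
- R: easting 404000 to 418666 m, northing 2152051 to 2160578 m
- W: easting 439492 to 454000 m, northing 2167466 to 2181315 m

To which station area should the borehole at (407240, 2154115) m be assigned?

The point has easting = 407240 and northing = 2154115.
Only R satisfies 404000 ≤ easting ≤ 418666 and 2152051 ≤ northing ≤ 2160578.

R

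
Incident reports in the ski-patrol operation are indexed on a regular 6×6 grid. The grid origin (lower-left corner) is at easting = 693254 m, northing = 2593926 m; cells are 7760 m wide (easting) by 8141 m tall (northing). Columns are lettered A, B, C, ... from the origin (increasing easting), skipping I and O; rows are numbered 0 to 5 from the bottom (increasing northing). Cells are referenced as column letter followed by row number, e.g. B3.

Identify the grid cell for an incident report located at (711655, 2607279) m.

C1

Column index: ⌊(711655 − 693254) / 7760⌋ = ⌊2.371⌋ = 2 → column C
Row offset from origin: ⌊(2607279 − 2593926) / 8141⌋ = ⌊1.640⌋ = 1 → row 1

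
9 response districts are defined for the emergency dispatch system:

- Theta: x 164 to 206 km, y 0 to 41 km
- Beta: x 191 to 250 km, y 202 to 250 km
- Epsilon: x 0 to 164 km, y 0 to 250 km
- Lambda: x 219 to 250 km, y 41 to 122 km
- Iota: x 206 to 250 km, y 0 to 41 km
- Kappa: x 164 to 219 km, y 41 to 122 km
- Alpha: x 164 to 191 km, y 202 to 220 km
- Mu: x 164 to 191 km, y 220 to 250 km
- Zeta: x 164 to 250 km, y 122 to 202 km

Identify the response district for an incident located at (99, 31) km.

Epsilon

The point has x = 99 and y = 31.
Only Epsilon satisfies 0 ≤ x ≤ 164 and 0 ≤ y ≤ 250.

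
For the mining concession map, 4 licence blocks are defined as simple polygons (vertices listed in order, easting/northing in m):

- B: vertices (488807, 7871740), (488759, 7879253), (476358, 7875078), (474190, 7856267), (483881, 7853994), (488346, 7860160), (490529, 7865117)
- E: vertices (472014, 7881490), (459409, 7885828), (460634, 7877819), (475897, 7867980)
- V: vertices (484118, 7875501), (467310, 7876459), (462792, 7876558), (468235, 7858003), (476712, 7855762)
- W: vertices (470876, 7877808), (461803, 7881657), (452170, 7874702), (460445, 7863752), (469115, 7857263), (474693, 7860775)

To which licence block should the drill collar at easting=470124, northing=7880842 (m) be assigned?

E

Cast a ray rightward from (470124, 7880842). For each polygon, the edges (by vertex number in listed order) whose endpoints lie on opposite sides of northing = 7880842, where each meets that height, and whether that is right or left of the point:
B: no edge straddles that height → 0 crossings.
E: 2–3 at easting≈460171.6 (left), 4–1 at easting≈472200.2 (right) → 1 crossing.
V: no edge straddles that height → 0 crossings.
W: 1–2 at easting≈463724.1 (left), 2–3 at easting≈460674.2 (left) → 0 crossings.
Only E has an odd count, so the point is inside E.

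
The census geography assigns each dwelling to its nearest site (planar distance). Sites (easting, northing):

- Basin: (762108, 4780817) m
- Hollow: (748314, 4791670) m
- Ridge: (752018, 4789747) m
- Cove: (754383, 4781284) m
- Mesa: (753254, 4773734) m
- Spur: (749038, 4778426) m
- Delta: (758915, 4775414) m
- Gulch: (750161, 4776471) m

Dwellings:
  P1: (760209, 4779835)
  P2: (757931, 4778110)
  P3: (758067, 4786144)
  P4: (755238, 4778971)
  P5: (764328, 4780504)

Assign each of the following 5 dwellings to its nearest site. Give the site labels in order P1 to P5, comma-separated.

P1 → Basin (d²=4570525.00)
P2 → Delta (d²=8236672.00)
P3 → Cove (d²=37191456.00)
P4 → Cove (d²=6080994.00)
P5 → Basin (d²=5026369.00)

Basin, Delta, Cove, Cove, Basin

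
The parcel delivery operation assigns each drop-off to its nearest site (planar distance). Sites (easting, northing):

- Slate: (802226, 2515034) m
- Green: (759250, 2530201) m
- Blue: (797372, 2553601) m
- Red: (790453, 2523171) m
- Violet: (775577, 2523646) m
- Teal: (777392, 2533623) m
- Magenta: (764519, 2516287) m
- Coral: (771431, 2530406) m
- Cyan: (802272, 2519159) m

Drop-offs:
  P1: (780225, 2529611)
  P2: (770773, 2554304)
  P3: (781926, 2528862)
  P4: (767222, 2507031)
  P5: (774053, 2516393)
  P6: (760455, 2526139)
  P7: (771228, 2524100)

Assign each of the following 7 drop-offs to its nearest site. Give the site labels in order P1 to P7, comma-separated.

Teal, Teal, Teal, Magenta, Violet, Green, Violet

P1 → Teal (d²=24122033.00)
P2 → Teal (d²=471514922.00)
P3 → Teal (d²=43224277.00)
P4 → Magenta (d²=92979745.00)
P5 → Violet (d²=54928585.00)
P6 → Green (d²=17951869.00)
P7 → Violet (d²=19119917.00)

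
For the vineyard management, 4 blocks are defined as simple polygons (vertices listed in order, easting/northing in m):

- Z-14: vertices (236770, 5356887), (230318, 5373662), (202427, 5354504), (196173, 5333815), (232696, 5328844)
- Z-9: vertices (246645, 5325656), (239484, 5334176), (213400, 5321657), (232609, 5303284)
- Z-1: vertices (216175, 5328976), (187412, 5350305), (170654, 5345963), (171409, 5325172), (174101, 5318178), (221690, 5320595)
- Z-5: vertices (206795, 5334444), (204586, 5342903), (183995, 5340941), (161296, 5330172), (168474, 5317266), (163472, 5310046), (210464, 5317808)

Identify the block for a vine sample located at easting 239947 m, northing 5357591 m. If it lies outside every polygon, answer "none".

none

Cast a ray rightward from (239947, 5357591). For each polygon, the edges (by vertex number in listed order) whose endpoints lie on opposite sides of northing = 5357591, where each meets that height, and whether that is right or left of the point:
Z-14: 1–2 at easting≈236499.2 (left), 2–3 at easting≈206921.2 (left) → 0 crossings.
Z-9: no edge straddles that height → 0 crossings.
Z-1: no edge straddles that height → 0 crossings.
Z-5: no edge straddles that height → 0 crossings.
All counts are even, so the point lies outside every listed polygon.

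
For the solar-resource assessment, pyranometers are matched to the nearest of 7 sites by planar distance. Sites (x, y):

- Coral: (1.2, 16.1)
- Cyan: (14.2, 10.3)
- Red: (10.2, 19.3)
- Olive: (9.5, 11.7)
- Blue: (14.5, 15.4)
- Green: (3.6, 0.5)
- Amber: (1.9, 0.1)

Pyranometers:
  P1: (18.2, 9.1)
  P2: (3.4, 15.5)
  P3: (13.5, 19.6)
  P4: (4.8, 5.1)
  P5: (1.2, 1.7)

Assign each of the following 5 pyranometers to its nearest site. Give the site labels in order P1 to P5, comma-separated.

Cyan, Coral, Red, Green, Amber

P1 → Cyan (d²=17.44)
P2 → Coral (d²=5.20)
P3 → Red (d²=10.98)
P4 → Green (d²=22.60)
P5 → Amber (d²=3.05)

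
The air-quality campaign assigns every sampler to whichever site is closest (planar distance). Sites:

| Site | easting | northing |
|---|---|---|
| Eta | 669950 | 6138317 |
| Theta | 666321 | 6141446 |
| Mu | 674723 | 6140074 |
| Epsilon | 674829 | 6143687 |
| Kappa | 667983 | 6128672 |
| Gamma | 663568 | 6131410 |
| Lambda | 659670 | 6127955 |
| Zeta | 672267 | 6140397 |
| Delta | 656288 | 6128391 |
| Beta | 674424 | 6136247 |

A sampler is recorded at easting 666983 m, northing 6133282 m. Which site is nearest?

Gamma

Squared distances to each site:
Eta: 34154314.000; Theta: 67089140.000; Mu: 106038864.000; Epsilon: 169823741.000; Kappa: 22252100.000; Gamma: 15166609.000; Lambda: 81856898.000; Zeta: 78543881.000; Delta: 138304906.000; Beta: 64159706.000.
Minimum at Gamma.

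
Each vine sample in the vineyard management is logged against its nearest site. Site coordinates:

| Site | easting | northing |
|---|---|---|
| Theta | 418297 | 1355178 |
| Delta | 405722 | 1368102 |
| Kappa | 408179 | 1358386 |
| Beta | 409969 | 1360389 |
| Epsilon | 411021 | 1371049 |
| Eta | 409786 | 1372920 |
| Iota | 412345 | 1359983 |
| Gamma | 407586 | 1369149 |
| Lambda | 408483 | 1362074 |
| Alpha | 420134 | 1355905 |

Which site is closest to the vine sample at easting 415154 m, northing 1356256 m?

Squared distances to each site:
Theta: 11040533.000; Delta: 229290340.000; Kappa: 53187525.000; Beta: 43965914.000; Epsilon: 235914538.000; Eta: 306504320.000; Iota: 21781010.000; Gamma: 223504073.000; Lambda: 78351365.000; Alpha: 24923601.000.
Minimum at Theta.

Theta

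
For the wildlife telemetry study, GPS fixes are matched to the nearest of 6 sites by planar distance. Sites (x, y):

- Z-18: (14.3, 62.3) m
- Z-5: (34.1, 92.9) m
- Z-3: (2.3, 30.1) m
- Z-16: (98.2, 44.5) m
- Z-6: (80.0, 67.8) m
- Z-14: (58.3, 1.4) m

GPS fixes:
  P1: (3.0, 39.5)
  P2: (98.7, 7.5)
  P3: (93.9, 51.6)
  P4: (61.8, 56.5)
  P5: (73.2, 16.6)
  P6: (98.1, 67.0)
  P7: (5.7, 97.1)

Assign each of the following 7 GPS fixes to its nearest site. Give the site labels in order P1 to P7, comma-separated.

P1 → Z-3 (d²=88.85)
P2 → Z-16 (d²=1369.25)
P3 → Z-16 (d²=68.90)
P4 → Z-6 (d²=458.93)
P5 → Z-14 (d²=453.05)
P6 → Z-6 (d²=328.25)
P7 → Z-5 (d²=824.20)

Z-3, Z-16, Z-16, Z-6, Z-14, Z-6, Z-5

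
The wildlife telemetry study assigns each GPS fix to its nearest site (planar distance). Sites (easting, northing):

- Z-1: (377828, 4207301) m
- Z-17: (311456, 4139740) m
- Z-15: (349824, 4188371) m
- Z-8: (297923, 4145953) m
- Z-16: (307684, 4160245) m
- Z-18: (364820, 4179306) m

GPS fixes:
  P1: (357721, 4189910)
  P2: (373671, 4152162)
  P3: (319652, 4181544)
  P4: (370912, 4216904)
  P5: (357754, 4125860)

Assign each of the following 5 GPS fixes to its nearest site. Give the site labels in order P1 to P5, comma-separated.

Z-15, Z-18, Z-16, Z-1, Z-17

P1 → Z-15 (d²=64731130.00)
P2 → Z-18 (d²=815136937.00)
P3 → Z-16 (d²=596880425.00)
P4 → Z-1 (d²=140048665.00)
P5 → Z-17 (d²=2336159204.00)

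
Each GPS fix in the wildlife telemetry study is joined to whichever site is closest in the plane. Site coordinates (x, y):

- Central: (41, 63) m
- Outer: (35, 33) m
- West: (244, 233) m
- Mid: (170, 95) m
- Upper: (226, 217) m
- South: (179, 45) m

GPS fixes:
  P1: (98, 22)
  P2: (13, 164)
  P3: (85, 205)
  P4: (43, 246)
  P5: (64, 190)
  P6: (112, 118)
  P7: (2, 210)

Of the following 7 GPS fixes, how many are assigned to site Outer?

P1 → Outer
P2 → Central
P3 → Mid
P4 → Central
P5 → Central
P6 → Mid
P7 → Central
1 of the 7 goes to Outer.

1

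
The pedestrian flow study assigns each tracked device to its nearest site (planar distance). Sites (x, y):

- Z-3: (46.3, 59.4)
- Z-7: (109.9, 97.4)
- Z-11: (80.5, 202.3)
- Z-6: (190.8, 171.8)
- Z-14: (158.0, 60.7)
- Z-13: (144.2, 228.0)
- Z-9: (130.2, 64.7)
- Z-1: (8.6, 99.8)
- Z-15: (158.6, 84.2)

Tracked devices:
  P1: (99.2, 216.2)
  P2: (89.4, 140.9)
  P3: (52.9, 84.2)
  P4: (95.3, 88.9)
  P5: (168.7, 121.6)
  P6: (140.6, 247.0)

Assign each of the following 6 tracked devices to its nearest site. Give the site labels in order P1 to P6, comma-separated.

P1 → Z-11 (d²=542.90)
P2 → Z-7 (d²=2312.50)
P3 → Z-3 (d²=658.60)
P4 → Z-7 (d²=285.41)
P5 → Z-15 (d²=1500.77)
P6 → Z-13 (d²=373.96)

Z-11, Z-7, Z-3, Z-7, Z-15, Z-13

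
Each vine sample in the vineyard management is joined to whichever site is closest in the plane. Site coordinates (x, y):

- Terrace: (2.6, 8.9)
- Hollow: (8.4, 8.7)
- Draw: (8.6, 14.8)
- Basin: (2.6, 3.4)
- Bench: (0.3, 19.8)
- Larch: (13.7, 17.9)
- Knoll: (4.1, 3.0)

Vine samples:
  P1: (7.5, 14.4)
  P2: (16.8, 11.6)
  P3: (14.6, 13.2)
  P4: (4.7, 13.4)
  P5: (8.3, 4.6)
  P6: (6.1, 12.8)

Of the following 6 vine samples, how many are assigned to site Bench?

0

P1 → Draw
P2 → Larch
P3 → Larch
P4 → Draw
P5 → Hollow
P6 → Draw
0 of the 6 go to Bench.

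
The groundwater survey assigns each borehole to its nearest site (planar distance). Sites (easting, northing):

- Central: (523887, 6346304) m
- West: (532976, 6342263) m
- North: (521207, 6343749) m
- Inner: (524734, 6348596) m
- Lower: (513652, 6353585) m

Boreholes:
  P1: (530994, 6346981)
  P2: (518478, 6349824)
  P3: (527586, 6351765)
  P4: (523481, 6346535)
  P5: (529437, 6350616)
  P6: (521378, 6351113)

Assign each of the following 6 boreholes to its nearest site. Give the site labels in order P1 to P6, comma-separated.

West, Lower, Inner, Central, Inner, Inner

P1 → West (d²=26187848.00)
P2 → Lower (d²=37435397.00)
P3 → Inner (d²=18176465.00)
P4 → Central (d²=218197.00)
P5 → Inner (d²=26198609.00)
P6 → Inner (d²=17598025.00)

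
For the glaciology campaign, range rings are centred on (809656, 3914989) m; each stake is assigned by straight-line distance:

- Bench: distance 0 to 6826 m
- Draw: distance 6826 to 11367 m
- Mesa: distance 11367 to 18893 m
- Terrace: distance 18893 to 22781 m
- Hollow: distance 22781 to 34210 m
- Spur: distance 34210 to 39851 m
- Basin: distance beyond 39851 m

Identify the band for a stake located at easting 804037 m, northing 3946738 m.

Distance = √((804037−809656)² + (3946738−3914989)²) = √(31573161.000 + 1007999001.000) = 32242.397 m.
22781 ≤ 32242.397 < 34210 → Hollow.

Hollow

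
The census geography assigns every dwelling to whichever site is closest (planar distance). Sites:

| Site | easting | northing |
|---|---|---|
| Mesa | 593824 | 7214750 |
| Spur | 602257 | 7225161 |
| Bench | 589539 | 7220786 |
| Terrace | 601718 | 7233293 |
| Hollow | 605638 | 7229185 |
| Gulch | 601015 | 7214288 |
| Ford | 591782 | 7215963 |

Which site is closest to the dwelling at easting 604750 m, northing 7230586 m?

Squared distances to each site:
Mesa: 370156372.000; Spur: 35645674.000; Bench: 327414521.000; Terrace: 16520873.000; Hollow: 2751345.000; Gulch: 279575029.000; Ford: 382001153.000.
Minimum at Hollow.

Hollow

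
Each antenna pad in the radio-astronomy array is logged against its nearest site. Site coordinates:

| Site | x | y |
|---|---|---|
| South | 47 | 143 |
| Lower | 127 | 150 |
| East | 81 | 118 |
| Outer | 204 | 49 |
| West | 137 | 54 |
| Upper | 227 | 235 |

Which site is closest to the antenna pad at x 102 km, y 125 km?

East

Squared distances to each site:
South: 3349.000; Lower: 1250.000; East: 490.000; Outer: 16180.000; West: 6266.000; Upper: 27725.000.
Minimum at East.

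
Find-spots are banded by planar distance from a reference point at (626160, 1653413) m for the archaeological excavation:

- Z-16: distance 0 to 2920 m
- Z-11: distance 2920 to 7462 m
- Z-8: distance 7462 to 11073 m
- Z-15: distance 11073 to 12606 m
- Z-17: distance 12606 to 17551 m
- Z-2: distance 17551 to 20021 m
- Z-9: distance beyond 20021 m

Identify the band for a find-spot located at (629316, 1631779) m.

Distance = √((629316−626160)² + (1631779−1653413)²) = √(9960336.000 + 468029956.000) = 21862.989 m.
20021 ≤ 21862.989 < ∞ → Z-9.

Z-9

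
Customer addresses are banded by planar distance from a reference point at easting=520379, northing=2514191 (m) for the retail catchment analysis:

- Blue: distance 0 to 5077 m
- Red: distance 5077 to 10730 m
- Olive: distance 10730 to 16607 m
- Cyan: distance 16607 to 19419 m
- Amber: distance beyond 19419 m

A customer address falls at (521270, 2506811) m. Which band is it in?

Red

Distance = √((521270−520379)² + (2506811−2514191)²) = √(793881.000 + 54464400.000) = 7433.591 m.
5077 ≤ 7433.591 < 10730 → Red.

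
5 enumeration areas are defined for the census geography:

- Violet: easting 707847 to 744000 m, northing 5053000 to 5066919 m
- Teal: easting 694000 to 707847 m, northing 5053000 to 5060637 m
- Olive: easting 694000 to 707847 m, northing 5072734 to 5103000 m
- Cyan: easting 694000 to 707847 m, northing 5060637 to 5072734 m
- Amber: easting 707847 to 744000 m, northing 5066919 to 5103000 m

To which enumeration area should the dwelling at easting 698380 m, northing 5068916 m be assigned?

The point has easting = 698380 and northing = 5068916.
Only Cyan satisfies 694000 ≤ easting ≤ 707847 and 5060637 ≤ northing ≤ 5072734.

Cyan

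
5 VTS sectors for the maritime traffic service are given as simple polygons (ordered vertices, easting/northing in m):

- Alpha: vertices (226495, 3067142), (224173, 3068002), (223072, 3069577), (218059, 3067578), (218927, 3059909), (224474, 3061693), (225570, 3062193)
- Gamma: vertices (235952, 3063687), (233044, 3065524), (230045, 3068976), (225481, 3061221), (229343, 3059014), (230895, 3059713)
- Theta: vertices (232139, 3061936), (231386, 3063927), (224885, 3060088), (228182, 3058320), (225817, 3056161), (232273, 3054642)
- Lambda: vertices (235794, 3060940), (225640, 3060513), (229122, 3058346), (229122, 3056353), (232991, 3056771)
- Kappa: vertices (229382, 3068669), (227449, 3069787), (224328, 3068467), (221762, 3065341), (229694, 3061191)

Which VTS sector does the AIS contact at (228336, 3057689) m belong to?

Cast a ray rightward from (228336, 3057689). For each polygon, the edges (by vertex number in listed order) whose endpoints lie on opposite sides of northing = 3057689, where each meets that height, and whether that is right or left of the point:
Alpha: no edge straddles that height → 0 crossings.
Gamma: no edge straddles that height → 0 crossings.
Theta: 4–5 at easting≈227490.8 (left), 6–1 at easting≈232217.0 (right) → 1 crossing.
Lambda: 3–4 at easting≈229122.0 (right), 5–1 at easting≈233608.2 (right) → 2 crossings.
Kappa: no edge straddles that height → 0 crossings.
Only Theta has an odd count, so the point is inside Theta.

Theta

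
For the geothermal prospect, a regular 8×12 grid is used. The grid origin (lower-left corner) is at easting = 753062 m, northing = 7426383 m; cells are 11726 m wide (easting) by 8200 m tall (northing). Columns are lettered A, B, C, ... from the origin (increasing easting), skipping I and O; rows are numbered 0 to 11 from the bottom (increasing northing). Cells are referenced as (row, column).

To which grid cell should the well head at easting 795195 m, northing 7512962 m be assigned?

Column index: ⌊(795195 − 753062) / 11726⌋ = ⌊3.593⌋ = 3 → column D
Row offset from origin: ⌊(7512962 − 7426383) / 8200⌋ = ⌊10.558⌋ = 10 → row 10

(10, D)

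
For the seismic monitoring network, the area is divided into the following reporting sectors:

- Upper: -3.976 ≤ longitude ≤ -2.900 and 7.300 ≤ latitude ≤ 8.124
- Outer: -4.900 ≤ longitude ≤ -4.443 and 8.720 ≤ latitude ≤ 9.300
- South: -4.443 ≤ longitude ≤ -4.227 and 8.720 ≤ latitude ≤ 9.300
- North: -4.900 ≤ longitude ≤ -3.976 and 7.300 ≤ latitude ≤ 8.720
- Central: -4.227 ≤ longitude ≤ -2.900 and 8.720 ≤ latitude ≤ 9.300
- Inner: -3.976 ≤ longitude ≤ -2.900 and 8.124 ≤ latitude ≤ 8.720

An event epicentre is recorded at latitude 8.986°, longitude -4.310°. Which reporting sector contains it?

The point has longitude = -4.310 and latitude = 8.986.
Only South satisfies -4.443 ≤ longitude ≤ -4.227 and 8.720 ≤ latitude ≤ 9.300.

South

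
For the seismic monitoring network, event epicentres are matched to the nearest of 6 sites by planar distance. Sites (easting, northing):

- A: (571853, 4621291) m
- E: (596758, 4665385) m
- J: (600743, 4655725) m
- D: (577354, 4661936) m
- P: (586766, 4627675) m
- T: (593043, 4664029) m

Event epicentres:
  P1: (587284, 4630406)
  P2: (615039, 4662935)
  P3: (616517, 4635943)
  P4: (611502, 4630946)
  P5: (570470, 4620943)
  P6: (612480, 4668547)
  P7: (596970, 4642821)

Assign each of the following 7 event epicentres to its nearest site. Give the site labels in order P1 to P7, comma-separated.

P, J, J, P, A, E, J

P1 → P (d²=7726685.00)
P2 → J (d²=256359716.00)
P3 → J (d²=640146600.00)
P4 → P (d²=622569137.00)
P5 → A (d²=2033793.00)
P6 → E (d²=257179528.00)
P7 → J (d²=180748745.00)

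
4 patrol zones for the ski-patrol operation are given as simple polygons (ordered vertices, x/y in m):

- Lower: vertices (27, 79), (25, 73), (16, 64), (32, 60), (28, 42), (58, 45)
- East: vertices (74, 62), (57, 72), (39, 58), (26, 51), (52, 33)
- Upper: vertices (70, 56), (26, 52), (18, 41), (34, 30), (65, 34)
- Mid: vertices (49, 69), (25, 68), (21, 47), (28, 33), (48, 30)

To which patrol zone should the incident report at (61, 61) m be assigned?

East

Cast a ray rightward from (61, 61). For each polygon, the edges (by vertex number in listed order) whose endpoints lie on opposite sides of y = 61, where each meets that height, and whether that is right or left of the point:
Lower: 3–4 at x≈28.0 (left), 6–1 at x≈43.4 (left) → 0 crossings.
East: 2–3 at x≈42.9 (left), 5–1 at x≈73.2 (right) → 1 crossing.
Upper: no edge straddles that height → 0 crossings.
Mid: 2–3 at x≈23.7 (left), 5–1 at x≈48.8 (left) → 0 crossings.
Only East has an odd count, so the point is inside East.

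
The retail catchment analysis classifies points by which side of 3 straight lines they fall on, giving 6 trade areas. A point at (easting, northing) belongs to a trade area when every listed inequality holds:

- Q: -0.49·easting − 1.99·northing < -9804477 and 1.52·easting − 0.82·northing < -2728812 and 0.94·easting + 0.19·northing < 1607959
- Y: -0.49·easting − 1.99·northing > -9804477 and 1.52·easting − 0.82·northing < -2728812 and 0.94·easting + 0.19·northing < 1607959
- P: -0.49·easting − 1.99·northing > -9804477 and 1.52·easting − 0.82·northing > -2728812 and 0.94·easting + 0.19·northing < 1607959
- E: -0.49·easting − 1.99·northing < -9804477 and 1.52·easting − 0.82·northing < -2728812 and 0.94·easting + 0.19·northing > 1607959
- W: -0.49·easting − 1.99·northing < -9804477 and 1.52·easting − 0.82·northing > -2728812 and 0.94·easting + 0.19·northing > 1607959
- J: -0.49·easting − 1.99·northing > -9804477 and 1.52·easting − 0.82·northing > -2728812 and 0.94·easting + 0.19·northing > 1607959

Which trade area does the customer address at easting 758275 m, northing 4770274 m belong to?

E

-0.49·758275 − 1.99·4770274 = -9864400.010, which is < -9804477
1.52·758275 − 0.82·4770274 = -2759046.680, which is < -2728812
0.94·758275 + 0.19·4770274 = 1619130.560, which is > 1607959
This sign pattern matches E.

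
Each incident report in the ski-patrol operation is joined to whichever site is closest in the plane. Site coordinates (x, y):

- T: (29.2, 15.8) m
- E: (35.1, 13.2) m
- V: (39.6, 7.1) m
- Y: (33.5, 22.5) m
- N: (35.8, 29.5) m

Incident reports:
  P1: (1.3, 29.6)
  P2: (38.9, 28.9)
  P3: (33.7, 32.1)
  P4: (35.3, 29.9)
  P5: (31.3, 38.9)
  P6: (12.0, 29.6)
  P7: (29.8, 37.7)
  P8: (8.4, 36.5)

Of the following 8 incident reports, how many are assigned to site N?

6

P1 → T
P2 → N
P3 → N
P4 → N
P5 → N
P6 → T
P7 → N
P8 → N
6 of the 8 go to N.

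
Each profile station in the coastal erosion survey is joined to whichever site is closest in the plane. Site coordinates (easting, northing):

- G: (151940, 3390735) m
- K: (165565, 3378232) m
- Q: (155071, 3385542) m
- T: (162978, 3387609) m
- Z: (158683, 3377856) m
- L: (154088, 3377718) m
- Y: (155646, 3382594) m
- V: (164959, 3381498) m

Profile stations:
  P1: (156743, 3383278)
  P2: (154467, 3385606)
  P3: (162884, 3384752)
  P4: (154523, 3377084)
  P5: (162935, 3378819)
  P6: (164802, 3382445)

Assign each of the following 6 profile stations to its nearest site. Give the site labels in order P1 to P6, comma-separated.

P1 → Y (d²=1671265.00)
P2 → Q (d²=368912.00)
P3 → T (d²=8171285.00)
P4 → L (d²=591181.00)
P5 → K (d²=7261469.00)
P6 → V (d²=921458.00)

Y, Q, T, L, K, V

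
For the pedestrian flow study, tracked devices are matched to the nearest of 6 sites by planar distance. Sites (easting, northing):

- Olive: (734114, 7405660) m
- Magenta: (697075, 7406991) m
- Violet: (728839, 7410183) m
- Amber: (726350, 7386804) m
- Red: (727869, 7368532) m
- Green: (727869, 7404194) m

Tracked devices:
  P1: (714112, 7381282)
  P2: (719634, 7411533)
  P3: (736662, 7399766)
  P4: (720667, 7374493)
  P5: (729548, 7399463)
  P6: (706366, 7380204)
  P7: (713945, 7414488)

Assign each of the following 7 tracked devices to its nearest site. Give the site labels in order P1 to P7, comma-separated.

P1 → Amber (d²=180261128.00)
P2 → Violet (d²=86554525.00)
P3 → Olive (d²=41231540.00)
P4 → Red (d²=87402325.00)
P5 → Green (d²=25201402.00)
P6 → Amber (d²=442920256.00)
P7 → Violet (d²=240364261.00)

Amber, Violet, Olive, Red, Green, Amber, Violet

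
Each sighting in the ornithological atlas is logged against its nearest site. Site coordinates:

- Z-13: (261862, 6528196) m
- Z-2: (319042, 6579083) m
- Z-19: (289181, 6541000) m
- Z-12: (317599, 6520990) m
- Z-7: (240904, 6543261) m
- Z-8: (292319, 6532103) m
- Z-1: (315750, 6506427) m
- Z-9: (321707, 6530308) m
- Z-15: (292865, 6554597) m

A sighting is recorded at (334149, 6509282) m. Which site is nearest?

Z-1

Squared distances to each site:
Z-13: 5583149765.000; Z-2: 5100401050.000; Z-19: 3028152548.000; Z-12: 410979764.000; Z-7: 9849202466.000; Z-8: 2270546941.000; Z-1: 346674226.000; Z-9: 596896040.000; Z-15: 3757817881.000.
Minimum at Z-1.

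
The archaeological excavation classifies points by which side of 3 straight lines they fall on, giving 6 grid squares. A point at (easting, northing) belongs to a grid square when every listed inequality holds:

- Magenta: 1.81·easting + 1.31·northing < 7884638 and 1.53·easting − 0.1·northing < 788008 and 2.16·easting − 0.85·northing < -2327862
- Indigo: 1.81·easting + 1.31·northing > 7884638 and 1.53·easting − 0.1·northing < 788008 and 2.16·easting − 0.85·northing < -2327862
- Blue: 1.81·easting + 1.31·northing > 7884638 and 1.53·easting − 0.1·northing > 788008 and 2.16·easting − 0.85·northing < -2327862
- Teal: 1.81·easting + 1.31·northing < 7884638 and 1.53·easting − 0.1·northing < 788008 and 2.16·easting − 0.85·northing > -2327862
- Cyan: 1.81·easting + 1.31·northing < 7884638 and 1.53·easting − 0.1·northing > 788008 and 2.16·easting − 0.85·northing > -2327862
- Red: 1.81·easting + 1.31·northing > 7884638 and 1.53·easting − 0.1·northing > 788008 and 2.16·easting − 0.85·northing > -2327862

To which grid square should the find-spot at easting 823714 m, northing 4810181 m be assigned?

1.81·823714 + 1.31·4810181 = 7792259.450, which is < 7884638
1.53·823714 − 0.1·4810181 = 779264.320, which is < 788008
2.16·823714 − 0.85·4810181 = -2309431.610, which is > -2327862
This sign pattern matches Teal.

Teal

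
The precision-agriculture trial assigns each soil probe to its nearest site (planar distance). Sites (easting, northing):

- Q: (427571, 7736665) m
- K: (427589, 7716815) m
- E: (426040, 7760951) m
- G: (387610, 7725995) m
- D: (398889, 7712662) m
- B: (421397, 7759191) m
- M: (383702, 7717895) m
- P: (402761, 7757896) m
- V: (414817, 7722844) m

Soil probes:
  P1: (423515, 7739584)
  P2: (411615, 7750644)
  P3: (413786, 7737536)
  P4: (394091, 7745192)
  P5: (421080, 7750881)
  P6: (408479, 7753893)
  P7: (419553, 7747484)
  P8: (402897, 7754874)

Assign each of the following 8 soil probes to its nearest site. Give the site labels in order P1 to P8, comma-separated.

P1 → Q (d²=24971697.00)
P2 → P (d²=130984820.00)
P3 → Q (d²=190784866.00)
P4 → P (d²=236560516.00)
P5 → B (d²=69156589.00)
P6 → P (d²=48719533.00)
P7 → B (d²=140454185.00)
P8 → P (d²=9150980.00)

Q, P, Q, P, B, P, B, P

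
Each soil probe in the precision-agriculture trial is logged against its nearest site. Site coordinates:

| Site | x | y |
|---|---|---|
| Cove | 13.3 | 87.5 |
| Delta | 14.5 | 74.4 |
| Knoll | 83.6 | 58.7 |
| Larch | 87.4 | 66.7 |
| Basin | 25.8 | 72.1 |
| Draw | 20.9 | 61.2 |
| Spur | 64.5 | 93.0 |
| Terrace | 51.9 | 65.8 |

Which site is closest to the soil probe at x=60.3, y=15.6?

Knoll

Squared distances to each site:
Cove: 7378.610; Delta: 5555.080; Knoll: 2400.500; Larch: 3345.620; Basin: 4382.500; Draw: 3631.720; Spur: 6008.400; Terrace: 2590.600.
Minimum at Knoll.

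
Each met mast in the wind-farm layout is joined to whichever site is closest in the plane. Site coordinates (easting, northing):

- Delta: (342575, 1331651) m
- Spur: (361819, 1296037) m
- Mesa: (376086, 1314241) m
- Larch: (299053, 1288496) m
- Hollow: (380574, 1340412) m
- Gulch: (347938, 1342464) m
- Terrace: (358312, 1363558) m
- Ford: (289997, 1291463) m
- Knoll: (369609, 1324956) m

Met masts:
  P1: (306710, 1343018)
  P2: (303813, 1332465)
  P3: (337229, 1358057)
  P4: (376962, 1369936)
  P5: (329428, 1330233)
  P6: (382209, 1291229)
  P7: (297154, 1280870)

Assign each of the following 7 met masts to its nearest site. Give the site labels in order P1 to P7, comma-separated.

P1 → Delta (d²=1415506914.00)
P2 → Delta (d²=1503155240.00)
P3 → Gulch (d²=357824330.00)
P4 → Terrace (d²=388501384.00)
P5 → Delta (d²=174854333.00)
P6 → Spur (d²=438868964.00)
P7 → Larch (d²=61762077.00)

Delta, Delta, Gulch, Terrace, Delta, Spur, Larch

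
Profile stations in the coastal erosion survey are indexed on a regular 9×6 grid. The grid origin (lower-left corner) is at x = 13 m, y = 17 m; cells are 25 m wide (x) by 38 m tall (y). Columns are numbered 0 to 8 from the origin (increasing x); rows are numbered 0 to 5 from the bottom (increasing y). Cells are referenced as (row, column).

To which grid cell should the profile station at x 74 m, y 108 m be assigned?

Column index: ⌊(74 − 13) / 25⌋ = ⌊2.440⌋ = 2
Row offset from origin: ⌊(108 − 17) / 38⌋ = ⌊2.395⌋ = 2 → row 2

(2, 2)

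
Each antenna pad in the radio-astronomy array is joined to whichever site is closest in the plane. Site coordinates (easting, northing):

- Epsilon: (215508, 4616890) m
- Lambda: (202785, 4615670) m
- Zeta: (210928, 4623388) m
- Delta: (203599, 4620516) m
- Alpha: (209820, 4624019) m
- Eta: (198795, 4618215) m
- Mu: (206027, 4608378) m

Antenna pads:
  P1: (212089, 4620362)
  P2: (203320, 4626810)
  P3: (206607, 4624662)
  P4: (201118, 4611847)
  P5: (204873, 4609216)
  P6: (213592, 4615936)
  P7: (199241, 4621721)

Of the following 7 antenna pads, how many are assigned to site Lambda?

P1 → Zeta
P2 → Delta
P3 → Alpha
P4 → Lambda
P5 → Mu
P6 → Epsilon
P7 → Eta
1 of the 7 goes to Lambda.

1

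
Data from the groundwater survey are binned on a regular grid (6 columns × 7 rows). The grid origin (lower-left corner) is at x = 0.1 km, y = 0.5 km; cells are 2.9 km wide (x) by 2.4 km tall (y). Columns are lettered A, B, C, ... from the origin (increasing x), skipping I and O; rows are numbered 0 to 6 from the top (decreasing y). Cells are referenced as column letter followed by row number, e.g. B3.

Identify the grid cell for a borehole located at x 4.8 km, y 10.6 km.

B2

Column index: ⌊(4.8 − 0.1) / 2.9⌋ = ⌊1.621⌋ = 1 → column B
Row offset from origin: ⌊(10.6 − 0.5) / 2.4⌋ = ⌊4.208⌋ = 4 → row 2 (counted from top)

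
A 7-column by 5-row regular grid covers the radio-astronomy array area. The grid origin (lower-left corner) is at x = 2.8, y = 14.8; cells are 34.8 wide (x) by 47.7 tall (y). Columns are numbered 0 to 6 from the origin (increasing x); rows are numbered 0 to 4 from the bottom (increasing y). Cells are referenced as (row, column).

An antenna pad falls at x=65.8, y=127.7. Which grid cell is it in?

(2, 1)

Column index: ⌊(65.8 − 2.8) / 34.8⌋ = ⌊1.810⌋ = 1
Row offset from origin: ⌊(127.7 − 14.8) / 47.7⌋ = ⌊2.367⌋ = 2 → row 2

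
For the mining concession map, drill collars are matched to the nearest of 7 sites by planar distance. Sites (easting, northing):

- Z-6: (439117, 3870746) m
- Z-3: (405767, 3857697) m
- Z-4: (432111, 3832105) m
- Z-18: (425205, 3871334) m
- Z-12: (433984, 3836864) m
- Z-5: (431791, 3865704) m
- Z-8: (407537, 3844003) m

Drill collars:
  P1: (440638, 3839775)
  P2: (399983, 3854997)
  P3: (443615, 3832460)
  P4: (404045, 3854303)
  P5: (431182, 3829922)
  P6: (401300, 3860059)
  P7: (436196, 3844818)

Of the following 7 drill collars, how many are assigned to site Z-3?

P1 → Z-12
P2 → Z-3
P3 → Z-12
P4 → Z-3
P5 → Z-4
P6 → Z-3
P7 → Z-12
3 of the 7 go to Z-3.

3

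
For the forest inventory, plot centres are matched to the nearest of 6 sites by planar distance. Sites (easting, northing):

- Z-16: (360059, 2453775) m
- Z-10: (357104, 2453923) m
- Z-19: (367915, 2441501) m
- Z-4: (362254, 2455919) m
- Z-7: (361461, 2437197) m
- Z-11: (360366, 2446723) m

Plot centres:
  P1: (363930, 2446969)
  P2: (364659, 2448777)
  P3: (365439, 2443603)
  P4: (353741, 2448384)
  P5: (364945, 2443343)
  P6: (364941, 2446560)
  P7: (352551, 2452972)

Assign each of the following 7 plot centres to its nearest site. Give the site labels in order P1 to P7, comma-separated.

P1 → Z-11 (d²=12762612.00)
P2 → Z-11 (d²=22648765.00)
P3 → Z-19 (d²=10548980.00)
P4 → Z-10 (d²=41990290.00)
P5 → Z-19 (d²=12213864.00)
P6 → Z-11 (d²=20957194.00)
P7 → Z-10 (d²=21634210.00)

Z-11, Z-11, Z-19, Z-10, Z-19, Z-11, Z-10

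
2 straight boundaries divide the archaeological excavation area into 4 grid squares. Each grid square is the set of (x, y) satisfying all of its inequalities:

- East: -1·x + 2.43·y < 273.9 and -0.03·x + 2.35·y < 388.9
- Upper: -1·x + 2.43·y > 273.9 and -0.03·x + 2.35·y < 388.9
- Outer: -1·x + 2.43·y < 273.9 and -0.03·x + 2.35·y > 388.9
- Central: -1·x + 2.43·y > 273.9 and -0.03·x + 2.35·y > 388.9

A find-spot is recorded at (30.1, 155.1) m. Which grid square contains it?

-1·30.1 + 2.43·155.1 = 346.793, which is > 273.9
-0.03·30.1 + 2.35·155.1 = 363.582, which is < 388.9
This sign pattern matches Upper.

Upper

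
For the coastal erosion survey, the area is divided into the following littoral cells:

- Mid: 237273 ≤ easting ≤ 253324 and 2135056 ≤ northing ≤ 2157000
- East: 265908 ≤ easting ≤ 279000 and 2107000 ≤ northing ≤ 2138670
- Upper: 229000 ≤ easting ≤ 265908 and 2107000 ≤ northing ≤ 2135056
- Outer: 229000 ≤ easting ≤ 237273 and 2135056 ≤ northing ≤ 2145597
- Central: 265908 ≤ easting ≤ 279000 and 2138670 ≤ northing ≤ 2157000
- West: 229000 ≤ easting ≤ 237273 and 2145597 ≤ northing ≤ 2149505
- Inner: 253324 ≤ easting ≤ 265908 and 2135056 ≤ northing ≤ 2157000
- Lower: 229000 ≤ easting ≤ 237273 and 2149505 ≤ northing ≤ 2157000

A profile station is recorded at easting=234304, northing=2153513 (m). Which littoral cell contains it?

Lower

The point has easting = 234304 and northing = 2153513.
Only Lower satisfies 229000 ≤ easting ≤ 237273 and 2149505 ≤ northing ≤ 2157000.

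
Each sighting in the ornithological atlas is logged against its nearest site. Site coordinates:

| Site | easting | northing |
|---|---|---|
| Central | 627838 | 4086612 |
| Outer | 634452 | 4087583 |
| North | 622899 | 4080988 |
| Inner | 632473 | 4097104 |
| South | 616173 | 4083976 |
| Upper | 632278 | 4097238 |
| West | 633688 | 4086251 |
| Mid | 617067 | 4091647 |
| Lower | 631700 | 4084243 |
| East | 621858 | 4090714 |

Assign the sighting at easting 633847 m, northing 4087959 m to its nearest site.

Outer

Squared distances to each site:
Central: 37922490.000; Outer: 507401.000; North: 168453545.000; Inner: 85518901.000; South: 328234565.000; Upper: 88561602.000; West: 2942545.000; Mid: 295169744.000; Lower: 18418265.000; East: 151326146.000.
Minimum at Outer.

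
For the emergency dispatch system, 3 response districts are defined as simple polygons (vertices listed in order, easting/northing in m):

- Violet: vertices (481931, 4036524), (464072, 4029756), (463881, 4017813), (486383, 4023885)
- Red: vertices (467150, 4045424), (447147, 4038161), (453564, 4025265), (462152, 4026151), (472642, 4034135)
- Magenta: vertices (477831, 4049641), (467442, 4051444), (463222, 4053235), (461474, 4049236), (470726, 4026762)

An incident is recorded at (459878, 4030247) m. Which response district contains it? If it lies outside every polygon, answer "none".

Red

Cast a ray rightward from (459878, 4030247). For each polygon, the edges (by vertex number in listed order) whose endpoints lie on opposite sides of northing = 4030247, where each meets that height, and whether that is right or left of the point:
Violet: 1–2 at easting≈465367.6 (right), 4–1 at easting≈484142.0 (right) → 2 crossings.
Red: 2–3 at easting≈451085.0 (left), 4–5 at easting≈467533.6 (right) → 1 crossing.
Magenta: 4–5 at easting≈469291.3 (right), 5–1 at easting≈471808.3 (right) → 2 crossings.
Only Red has an odd count, so the point is inside Red.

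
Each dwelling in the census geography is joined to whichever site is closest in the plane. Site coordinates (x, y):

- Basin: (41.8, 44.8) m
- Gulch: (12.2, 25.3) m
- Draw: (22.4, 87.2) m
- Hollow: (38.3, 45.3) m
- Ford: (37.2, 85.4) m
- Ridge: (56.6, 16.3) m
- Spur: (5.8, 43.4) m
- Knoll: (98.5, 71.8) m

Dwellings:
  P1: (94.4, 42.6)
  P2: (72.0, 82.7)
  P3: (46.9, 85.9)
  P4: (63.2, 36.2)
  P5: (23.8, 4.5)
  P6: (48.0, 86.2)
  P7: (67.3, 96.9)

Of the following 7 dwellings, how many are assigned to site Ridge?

1

P1 → Knoll
P2 → Knoll
P3 → Ford
P4 → Ridge
P5 → Gulch
P6 → Ford
P7 → Ford
1 of the 7 goes to Ridge.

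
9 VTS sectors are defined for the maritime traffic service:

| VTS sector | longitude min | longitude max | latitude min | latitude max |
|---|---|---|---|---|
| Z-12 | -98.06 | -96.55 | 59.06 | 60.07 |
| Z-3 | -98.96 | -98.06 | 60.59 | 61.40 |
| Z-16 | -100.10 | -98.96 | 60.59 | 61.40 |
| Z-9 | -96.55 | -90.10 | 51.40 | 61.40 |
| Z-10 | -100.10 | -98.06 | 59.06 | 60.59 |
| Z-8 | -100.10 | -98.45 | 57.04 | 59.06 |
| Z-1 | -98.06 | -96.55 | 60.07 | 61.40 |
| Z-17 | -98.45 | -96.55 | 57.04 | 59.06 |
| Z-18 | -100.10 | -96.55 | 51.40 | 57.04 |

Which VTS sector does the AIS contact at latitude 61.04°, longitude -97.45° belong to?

Z-1

The point has longitude = -97.45 and latitude = 61.04.
Only Z-1 satisfies -98.06 ≤ longitude ≤ -96.55 and 60.07 ≤ latitude ≤ 61.40.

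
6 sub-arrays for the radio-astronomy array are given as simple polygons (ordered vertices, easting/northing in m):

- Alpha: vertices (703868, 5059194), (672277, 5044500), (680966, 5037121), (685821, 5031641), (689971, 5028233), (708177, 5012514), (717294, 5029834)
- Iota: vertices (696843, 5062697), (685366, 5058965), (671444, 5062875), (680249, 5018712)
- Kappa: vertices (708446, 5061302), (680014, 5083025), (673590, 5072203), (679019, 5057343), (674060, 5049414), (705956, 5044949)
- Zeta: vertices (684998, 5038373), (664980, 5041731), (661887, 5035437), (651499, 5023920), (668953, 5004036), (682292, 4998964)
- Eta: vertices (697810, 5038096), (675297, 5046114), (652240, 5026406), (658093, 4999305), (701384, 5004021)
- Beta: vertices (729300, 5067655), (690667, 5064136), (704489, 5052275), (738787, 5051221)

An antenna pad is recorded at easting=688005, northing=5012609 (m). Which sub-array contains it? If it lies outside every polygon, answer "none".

Cast a ray rightward from (688005, 5012609). For each polygon, the edges (by vertex number in listed order) whose endpoints lie on opposite sides of northing = 5012609, where each meets that height, and whether that is right or left of the point:
Alpha: 5–6 at easting≈708067.0 (right), 6–7 at easting≈708227.0 (right) → 2 crossings.
Iota: no edge straddles that height → 0 crossings.
Kappa: no edge straddles that height → 0 crossings.
Zeta: 4–5 at easting≈661427.7 (left), 6–1 at easting≈683228.9 (left) → 0 crossings.
Eta: 3–4 at easting≈655219.7 (left), 5–1 at easting≈700483.2 (right) → 1 crossing.
Beta: no edge straddles that height → 0 crossings.
Only Eta has an odd count, so the point is inside Eta.

Eta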